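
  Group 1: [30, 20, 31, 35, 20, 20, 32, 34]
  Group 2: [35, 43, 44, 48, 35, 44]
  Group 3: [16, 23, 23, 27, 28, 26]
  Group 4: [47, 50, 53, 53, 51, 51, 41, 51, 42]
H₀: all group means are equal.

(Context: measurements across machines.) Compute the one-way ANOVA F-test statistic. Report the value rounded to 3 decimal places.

Group means [27.75, 41.50, 23.83, 48.78], grand mean 36.310
SSB = Σnᵢ(x̄ᵢ−x̄)² = 3080.818; SSW = ΣΣ(x−x̄ᵢ)² = 703.389
MSB = 3080.818/3 = 1026.9393; MSW = 703.389/25 = 28.1356
F = MSB/MSW = 36.4997
df = (3, 25)

test statistic = 36.500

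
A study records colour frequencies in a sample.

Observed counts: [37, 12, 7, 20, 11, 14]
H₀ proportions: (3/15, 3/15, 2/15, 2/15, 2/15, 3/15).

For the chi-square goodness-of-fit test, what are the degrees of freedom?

degrees of freedom = 5

df = k − 1 = 6 − 1 = 5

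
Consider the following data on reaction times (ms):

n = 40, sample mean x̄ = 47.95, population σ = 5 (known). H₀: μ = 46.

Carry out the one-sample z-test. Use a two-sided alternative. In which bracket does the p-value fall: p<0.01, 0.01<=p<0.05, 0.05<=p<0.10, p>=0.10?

SE = σ/√n = 5/√40 = 0.7906
z = (x̄−μ₀)/SE = (47.95−46)/0.7906 = 2.4666
p-value (two-sided) = 0.01364
→ bracket: 0.01<=p<0.05

p-value bracket: 0.01<=p<0.05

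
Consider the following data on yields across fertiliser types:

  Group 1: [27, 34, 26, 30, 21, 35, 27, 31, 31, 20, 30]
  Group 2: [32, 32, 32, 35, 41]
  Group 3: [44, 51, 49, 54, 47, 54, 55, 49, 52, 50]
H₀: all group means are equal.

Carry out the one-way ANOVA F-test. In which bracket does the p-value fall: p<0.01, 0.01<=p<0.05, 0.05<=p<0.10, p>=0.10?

Group means [28.36, 34.40, 50.50], grand mean 38.038
SSB = Σnᵢ(x̄ᵢ−x̄)² = 2648.716; SSW = ΣΣ(x−x̄ᵢ)² = 396.245
MSB = 2648.716/2 = 1324.3580; MSW = 396.245/23 = 17.2281
F = MSB/MSW = 76.8721
df = (2, 23)
p-value (upper-tail) = 0.00000
→ bracket: p<0.01

p-value bracket: p<0.01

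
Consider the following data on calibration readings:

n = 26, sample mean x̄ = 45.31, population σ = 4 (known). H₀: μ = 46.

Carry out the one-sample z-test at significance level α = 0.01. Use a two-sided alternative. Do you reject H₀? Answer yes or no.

reject H₀: no

SE = σ/√n = 4/√26 = 0.7845
z = (x̄−μ₀)/SE = (45.31−46)/0.7845 = -0.8796
p-value (two-sided) = 0.37909
At α=0.01: p ≥ α → fail to reject H₀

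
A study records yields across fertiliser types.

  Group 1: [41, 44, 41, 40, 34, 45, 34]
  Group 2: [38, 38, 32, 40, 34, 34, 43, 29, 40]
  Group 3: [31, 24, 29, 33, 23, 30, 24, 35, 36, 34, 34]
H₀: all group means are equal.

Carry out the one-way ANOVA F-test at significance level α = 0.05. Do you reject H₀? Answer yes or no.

reject H₀: yes

Group means [39.86, 36.44, 30.27], grand mean 34.815
SSB = Σnᵢ(x̄ᵢ−x̄)² = 428.813; SSW = ΣΣ(x−x̄ᵢ)² = 499.261
MSB = 428.813/2 = 214.4064; MSW = 499.261/24 = 20.8025
F = MSB/MSW = 10.3067
df = (2, 24)
p-value (upper-tail) = 0.00059
At α=0.05: p < α → reject H₀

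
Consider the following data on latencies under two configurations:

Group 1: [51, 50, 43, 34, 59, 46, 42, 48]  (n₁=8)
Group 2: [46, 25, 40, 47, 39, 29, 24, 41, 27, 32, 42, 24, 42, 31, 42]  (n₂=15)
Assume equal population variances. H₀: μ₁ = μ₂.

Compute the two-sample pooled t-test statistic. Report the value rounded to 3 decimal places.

test statistic = 3.218

x̄₁=46.625, s₁=7.367, n₁=8
x̄₂=35.400, s₂=8.253, n₂=15
s_p² = [7·7.367² + 14·8.253²]/21 = 63.4988
SE = √(s_p²·(1/8+1/15)) = 3.4886
t = (46.625−35.400)/3.4886 = 3.2176
df = 21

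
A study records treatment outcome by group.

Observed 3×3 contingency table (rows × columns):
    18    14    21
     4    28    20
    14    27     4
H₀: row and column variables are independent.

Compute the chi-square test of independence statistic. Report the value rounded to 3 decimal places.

test statistic = 25.497

Row totals [53, 52, 45], col totals [36, 69, 45], n=150
χ² = (18−12.72)²/12.72 + (14−24.38)²/24.38 + (21−15.90)²/15.90 + (4−12.48)²/12.48 + (28−23.92)²/23.92 + (20−15.60)²/15.60 + (14−10.80)²/10.80 + (27−20.70)²/20.70 + (4−13.50)²/13.50 = 25.4966
df = 4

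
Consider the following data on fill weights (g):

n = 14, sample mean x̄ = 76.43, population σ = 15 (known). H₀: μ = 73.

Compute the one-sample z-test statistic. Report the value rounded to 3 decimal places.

SE = σ/√n = 15/√14 = 4.0089
z = (x̄−μ₀)/SE = (76.43−73)/4.0089 = 0.8556

test statistic = 0.856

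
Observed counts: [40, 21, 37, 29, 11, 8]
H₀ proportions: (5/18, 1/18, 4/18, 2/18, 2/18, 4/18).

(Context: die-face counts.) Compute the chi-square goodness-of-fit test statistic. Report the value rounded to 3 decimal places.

test statistic = 51.291

n = 146; E_i = n·p_i = [40.56, 8.11, 32.44, 16.22, 16.22, 32.44]
χ² = (40−40.56)²/40.56 + (21−8.11)²/8.11 + (37−32.44)²/32.44 + (29−16.22)²/16.22 + (11−16.22)²/16.22 + (8−32.44)²/32.44 = 51.2911
df = 5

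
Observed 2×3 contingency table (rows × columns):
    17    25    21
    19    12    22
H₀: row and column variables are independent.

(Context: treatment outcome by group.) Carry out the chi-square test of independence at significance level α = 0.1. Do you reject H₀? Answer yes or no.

Row totals [63, 53], col totals [36, 37, 43], n=116
χ² = (17−19.55)²/19.55 + (25−20.09)²/20.09 + (21−23.35)²/23.35 + (19−16.45)²/16.45 + (12−16.91)²/16.91 + (22−19.65)²/19.65 = 3.8686
df = 2
p-value (upper-tail) = 0.14452
At α=0.1: p ≥ α → fail to reject H₀

reject H₀: no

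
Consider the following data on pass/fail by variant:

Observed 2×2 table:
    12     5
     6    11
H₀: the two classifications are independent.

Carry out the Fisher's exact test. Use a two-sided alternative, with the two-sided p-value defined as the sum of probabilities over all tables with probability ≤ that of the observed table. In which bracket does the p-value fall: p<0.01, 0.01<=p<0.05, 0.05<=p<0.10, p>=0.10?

p-value bracket: 0.05<=p<0.10

Margins: r₁=17, r₂=17, c₁=18, c₂=16, n=34
p_obs = C(17,12)·C(17,6)/C(34,18); sum pmf over tables with pmf ≤ p_obs
p-value (two-sided) = 0.08441
→ bracket: 0.05<=p<0.10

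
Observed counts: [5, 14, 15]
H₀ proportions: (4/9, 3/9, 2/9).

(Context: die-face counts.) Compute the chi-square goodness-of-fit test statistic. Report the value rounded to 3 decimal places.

n = 34; E_i = n·p_i = [15.11, 11.33, 7.56]
χ² = (5−15.11)²/15.11 + (14−11.33)²/11.33 + (15−7.56)²/7.56 = 14.7279
df = 2

test statistic = 14.728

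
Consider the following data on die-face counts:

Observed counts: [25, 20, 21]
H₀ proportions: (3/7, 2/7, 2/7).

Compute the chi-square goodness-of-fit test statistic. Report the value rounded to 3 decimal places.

n = 66; E_i = n·p_i = [28.29, 18.86, 18.86]
χ² = (25−28.29)²/28.29 + (20−18.86)²/18.86 + (21−18.86)²/18.86 = 0.6944
df = 2

test statistic = 0.694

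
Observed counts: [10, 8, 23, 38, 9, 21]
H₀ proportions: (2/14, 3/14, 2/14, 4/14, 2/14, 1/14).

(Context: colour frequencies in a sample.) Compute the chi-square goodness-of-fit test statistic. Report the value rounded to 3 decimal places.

test statistic = 42.346

n = 109; E_i = n·p_i = [15.57, 23.36, 15.57, 31.14, 15.57, 7.79]
χ² = (10−15.57)²/15.57 + (8−23.36)²/23.36 + (23−15.57)²/15.57 + (38−31.14)²/31.14 + (9−15.57)²/15.57 + (21−7.79)²/7.79 = 42.3456
df = 5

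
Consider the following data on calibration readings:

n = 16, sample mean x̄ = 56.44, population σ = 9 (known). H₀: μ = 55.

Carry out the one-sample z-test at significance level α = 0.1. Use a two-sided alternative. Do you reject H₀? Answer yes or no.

SE = σ/√n = 9/√16 = 2.2500
z = (x̄−μ₀)/SE = (56.44−55)/2.2500 = 0.6400
p-value (two-sided) = 0.52217
At α=0.1: p ≥ α → fail to reject H₀

reject H₀: no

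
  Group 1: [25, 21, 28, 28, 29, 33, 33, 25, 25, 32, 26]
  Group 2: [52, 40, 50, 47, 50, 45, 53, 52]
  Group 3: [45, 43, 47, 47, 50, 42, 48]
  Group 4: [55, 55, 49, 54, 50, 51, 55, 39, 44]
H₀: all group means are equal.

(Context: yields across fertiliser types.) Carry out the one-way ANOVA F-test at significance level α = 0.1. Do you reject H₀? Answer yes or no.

reject H₀: yes

Group means [27.73, 48.62, 46.00, 50.22], grand mean 41.943
SSB = Σnᵢ(x̄ᵢ−x̄)² = 3312.273; SSW = ΣΣ(x−x̄ᵢ)² = 579.612
MSB = 3312.273/3 = 1104.0911; MSW = 579.612/31 = 18.6972
F = MSB/MSW = 59.0512
df = (3, 31)
p-value (upper-tail) = 0.00000
At α=0.1: p < α → reject H₀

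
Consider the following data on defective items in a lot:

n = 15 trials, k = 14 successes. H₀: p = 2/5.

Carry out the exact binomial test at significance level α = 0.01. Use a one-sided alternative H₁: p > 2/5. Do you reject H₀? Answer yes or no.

Exact binomial: n=15, k=14, p₀=2/5=0.4000
P(X≥14) from Σ C(n,i)·p₀^i·(1−p₀)^(n−i)
p-value (one-sided, H₁ greater) = 0.00003
At α=0.01: p < α → reject H₀

reject H₀: yes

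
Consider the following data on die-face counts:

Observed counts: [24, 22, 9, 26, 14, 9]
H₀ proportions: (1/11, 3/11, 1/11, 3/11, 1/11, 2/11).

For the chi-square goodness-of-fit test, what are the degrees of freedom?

degrees of freedom = 5

df = k − 1 = 6 − 1 = 5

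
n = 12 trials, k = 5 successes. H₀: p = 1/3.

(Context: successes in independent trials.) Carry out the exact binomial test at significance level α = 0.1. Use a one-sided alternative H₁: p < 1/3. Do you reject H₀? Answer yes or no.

reject H₀: no

Exact binomial: n=12, k=5, p₀=1/3=0.3333
P(X≤5) from Σ C(n,i)·p₀^i·(1−p₀)^(n−i)
p-value (one-sided, H₁ less) = 0.82228
At α=0.1: p ≥ α → fail to reject H₀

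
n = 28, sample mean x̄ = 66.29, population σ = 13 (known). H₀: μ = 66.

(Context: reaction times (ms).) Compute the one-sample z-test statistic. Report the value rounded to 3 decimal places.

SE = σ/√n = 13/√28 = 2.4568
z = (x̄−μ₀)/SE = (66.29−66)/2.4568 = 0.1180

test statistic = 0.118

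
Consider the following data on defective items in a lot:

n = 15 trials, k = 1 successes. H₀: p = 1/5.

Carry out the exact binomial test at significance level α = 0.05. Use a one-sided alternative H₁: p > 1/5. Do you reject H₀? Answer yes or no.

Exact binomial: n=15, k=1, p₀=1/5=0.2000
P(X≥1) from Σ C(n,i)·p₀^i·(1−p₀)^(n−i)
p-value (one-sided, H₁ greater) = 0.96482
At α=0.05: p ≥ α → fail to reject H₀

reject H₀: no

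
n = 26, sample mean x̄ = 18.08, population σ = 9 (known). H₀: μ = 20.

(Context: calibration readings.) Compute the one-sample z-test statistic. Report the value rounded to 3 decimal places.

SE = σ/√n = 9/√26 = 1.7650
z = (x̄−μ₀)/SE = (18.08−20)/1.7650 = -1.0878

test statistic = -1.088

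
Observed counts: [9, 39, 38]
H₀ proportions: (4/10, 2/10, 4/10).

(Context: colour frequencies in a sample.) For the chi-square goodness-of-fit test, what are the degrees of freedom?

df = k − 1 = 3 − 1 = 2

degrees of freedom = 2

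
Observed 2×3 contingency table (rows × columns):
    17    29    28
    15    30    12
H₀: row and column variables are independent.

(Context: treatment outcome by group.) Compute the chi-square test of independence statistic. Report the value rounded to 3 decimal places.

test statistic = 4.410

Row totals [74, 57], col totals [32, 59, 40], n=131
χ² = (17−18.08)²/18.08 + (29−33.33)²/33.33 + (28−22.60)²/22.60 + (15−13.92)²/13.92 + (30−25.67)²/25.67 + (12−17.40)²/17.40 = 4.4101
df = 2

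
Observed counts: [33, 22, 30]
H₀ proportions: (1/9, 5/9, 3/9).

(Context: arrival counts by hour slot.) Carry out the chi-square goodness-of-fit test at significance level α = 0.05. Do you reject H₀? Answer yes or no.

reject H₀: yes

n = 85; E_i = n·p_i = [9.44, 47.22, 28.33]
χ² = (33−9.44)²/9.44 + (22−47.22)²/47.22 + (30−28.33)²/28.33 = 72.3200
df = 2
p-value (upper-tail) = 0.00000
At α=0.05: p < α → reject H₀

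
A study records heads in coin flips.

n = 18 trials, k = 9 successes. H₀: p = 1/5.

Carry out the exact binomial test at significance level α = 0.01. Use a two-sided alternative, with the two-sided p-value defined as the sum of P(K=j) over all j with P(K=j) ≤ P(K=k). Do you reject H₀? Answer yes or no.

Exact binomial: n=18, k=9, p₀=1/5=0.2000
P(X=j) = C(n,j)·p₀^j·(1−p₀)^(n−j); p = Σ P(X=j) over j with P(X=j) ≤ P(X=9)
p-value (two-sided) = 0.00425
At α=0.01: p < α → reject H₀

reject H₀: yes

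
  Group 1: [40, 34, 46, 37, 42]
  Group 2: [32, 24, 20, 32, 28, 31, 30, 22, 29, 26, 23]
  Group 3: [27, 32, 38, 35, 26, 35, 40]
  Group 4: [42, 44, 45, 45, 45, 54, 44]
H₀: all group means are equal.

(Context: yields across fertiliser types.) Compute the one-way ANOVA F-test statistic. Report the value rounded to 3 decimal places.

test statistic = 26.931

Group means [39.80, 27.00, 33.29, 45.57], grand mean 34.933
SSB = Σnᵢ(x̄ᵢ−x̄)² = 1621.924; SSW = ΣΣ(x−x̄ᵢ)² = 521.943
MSB = 1621.924/3 = 540.6413; MSW = 521.943/26 = 20.0747
F = MSB/MSW = 26.9314
df = (3, 26)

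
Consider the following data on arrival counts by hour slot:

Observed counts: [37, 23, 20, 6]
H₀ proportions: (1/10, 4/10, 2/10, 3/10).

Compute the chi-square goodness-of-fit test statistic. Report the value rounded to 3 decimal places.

test statistic = 113.215

n = 86; E_i = n·p_i = [8.60, 34.40, 17.20, 25.80]
χ² = (37−8.60)²/8.60 + (23−34.40)²/34.40 + (20−17.20)²/17.20 + (6−25.80)²/25.80 = 113.2151
df = 3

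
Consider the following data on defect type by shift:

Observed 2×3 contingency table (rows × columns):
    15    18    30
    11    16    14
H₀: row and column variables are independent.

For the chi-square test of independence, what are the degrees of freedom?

degrees of freedom = 2

df = (r−1)(c−1) = (2−1)·(3−1) = 2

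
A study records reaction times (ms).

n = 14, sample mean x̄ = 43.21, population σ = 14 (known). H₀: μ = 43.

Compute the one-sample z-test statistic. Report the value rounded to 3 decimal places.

SE = σ/√n = 14/√14 = 3.7417
z = (x̄−μ₀)/SE = (43.21−43)/3.7417 = 0.0561

test statistic = 0.056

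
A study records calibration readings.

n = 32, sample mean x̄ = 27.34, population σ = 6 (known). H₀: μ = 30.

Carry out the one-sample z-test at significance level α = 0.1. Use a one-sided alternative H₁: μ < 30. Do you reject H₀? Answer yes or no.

SE = σ/√n = 6/√32 = 1.0607
z = (x̄−μ₀)/SE = (27.34−30)/1.0607 = -2.5079
p-value (one-sided, H₁ less) = 0.00607
At α=0.1: p < α → reject H₀

reject H₀: yes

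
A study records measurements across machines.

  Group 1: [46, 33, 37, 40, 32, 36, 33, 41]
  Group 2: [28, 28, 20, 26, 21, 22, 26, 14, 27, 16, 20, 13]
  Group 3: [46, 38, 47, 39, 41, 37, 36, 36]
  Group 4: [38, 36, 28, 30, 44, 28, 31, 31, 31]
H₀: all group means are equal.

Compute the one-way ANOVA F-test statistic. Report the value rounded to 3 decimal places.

test statistic = 26.205

Group means [37.25, 21.75, 40.00, 33.00], grand mean 31.784
SSB = Σnᵢ(x̄ᵢ−x̄)² = 2000.520; SSW = ΣΣ(x−x̄ᵢ)² = 839.750
MSB = 2000.520/3 = 666.8401; MSW = 839.750/33 = 25.4470
F = MSB/MSW = 26.2051
df = (3, 33)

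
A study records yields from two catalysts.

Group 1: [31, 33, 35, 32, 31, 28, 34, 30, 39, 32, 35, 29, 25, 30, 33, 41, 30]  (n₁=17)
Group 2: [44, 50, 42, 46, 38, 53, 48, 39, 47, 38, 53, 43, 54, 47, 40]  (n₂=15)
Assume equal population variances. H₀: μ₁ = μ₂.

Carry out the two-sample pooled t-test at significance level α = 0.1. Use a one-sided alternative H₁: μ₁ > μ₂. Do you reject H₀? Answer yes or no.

x̄₁=32.235, s₁=3.882, n₁=17
x̄₂=45.467, s₂=5.489, n₂=15
s_p² = [16·3.882² + 14·5.489²]/30 = 22.0931
SE = √(s_p²·(1/17+1/15)) = 1.6651
t = (32.235−45.467)/1.6651 = -7.9464
df = 30
p-value (one-sided, H₁ greater) = 1.00000
At α=0.1: p ≥ α → fail to reject H₀

reject H₀: no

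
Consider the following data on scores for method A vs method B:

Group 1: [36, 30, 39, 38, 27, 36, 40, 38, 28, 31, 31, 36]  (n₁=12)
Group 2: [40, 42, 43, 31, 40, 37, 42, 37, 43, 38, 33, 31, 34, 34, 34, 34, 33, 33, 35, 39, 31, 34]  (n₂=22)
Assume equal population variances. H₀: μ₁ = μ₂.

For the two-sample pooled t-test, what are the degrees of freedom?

df = n₁ + n₂ − 2 = 12 + 22 − 2 = 32

degrees of freedom = 32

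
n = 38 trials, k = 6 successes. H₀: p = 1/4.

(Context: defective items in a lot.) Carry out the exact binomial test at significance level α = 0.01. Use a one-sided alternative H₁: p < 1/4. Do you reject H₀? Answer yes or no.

reject H₀: no

Exact binomial: n=38, k=6, p₀=1/4=0.2500
P(X≤6) from Σ C(n,i)·p₀^i·(1−p₀)^(n−i)
p-value (one-sided, H₁ less) = 0.12815
At α=0.01: p ≥ α → fail to reject H₀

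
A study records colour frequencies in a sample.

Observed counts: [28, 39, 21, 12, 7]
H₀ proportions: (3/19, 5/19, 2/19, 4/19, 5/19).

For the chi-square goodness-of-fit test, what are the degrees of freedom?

df = k − 1 = 5 − 1 = 4

degrees of freedom = 4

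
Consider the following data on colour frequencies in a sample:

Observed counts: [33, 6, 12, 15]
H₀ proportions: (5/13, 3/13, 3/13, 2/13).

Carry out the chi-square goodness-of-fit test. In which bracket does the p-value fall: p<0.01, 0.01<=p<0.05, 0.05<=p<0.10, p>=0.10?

p-value bracket: 0.01<=p<0.05

n = 66; E_i = n·p_i = [25.38, 15.23, 15.23, 10.15]
χ² = (33−25.38)²/25.38 + (6−15.23)²/15.23 + (12−15.23)²/15.23 + (15−10.15)²/10.15 = 10.8773
df = 3
p-value (upper-tail) = 0.01241
→ bracket: 0.01<=p<0.05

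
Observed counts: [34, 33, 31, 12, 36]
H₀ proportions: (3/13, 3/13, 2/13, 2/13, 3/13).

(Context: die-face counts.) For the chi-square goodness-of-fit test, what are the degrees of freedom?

degrees of freedom = 4

df = k − 1 = 5 − 1 = 4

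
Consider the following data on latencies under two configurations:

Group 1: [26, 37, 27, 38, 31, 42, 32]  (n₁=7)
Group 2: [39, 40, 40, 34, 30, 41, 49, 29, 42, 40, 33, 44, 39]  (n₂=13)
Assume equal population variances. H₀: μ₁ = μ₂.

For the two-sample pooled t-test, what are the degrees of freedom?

degrees of freedom = 18

df = n₁ + n₂ − 2 = 7 + 13 − 2 = 18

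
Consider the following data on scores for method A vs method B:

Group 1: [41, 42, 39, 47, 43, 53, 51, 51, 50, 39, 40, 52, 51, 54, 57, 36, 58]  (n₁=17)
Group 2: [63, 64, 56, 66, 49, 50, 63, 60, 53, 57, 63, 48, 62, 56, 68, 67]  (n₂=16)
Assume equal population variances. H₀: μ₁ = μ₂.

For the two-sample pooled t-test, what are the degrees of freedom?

degrees of freedom = 31

df = n₁ + n₂ − 2 = 17 + 16 − 2 = 31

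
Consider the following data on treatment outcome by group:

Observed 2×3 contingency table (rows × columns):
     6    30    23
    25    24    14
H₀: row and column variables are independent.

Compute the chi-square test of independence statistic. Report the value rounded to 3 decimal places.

Row totals [59, 63], col totals [31, 54, 37], n=122
χ² = (6−14.99)²/14.99 + (30−26.11)²/26.11 + (23−17.89)²/17.89 + (25−16.01)²/16.01 + (24−27.89)²/27.89 + (14−19.11)²/19.11 = 14.3853
df = 2

test statistic = 14.385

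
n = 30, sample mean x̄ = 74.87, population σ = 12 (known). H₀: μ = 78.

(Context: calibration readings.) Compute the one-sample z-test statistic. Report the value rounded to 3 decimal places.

test statistic = -1.429

SE = σ/√n = 12/√30 = 2.1909
z = (x̄−μ₀)/SE = (74.87−78)/2.1909 = -1.4286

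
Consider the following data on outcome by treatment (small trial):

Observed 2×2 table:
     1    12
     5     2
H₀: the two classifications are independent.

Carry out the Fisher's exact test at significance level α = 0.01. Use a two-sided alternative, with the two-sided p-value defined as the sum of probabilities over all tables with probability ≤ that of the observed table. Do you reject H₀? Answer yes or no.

Margins: r₁=13, r₂=7, c₁=6, c₂=14, n=20
p_obs = C(13,1)·C(7,5)/C(20,6); sum pmf over tables with pmf ≤ p_obs
p-value (two-sided) = 0.00722
At α=0.01: p < α → reject H₀

reject H₀: yes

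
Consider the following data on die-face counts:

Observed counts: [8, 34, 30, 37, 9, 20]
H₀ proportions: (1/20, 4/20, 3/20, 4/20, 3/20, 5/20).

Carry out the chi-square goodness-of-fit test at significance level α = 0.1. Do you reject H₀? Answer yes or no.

n = 138; E_i = n·p_i = [6.90, 27.60, 20.70, 27.60, 20.70, 34.50]
χ² = (8−6.90)²/6.90 + (34−27.60)²/27.60 + (30−20.70)²/20.70 + (37−27.60)²/27.60 + (9−20.70)²/20.70 + (20−34.50)²/34.50 = 21.7464
df = 5
p-value (upper-tail) = 0.00059
At α=0.1: p < α → reject H₀

reject H₀: yes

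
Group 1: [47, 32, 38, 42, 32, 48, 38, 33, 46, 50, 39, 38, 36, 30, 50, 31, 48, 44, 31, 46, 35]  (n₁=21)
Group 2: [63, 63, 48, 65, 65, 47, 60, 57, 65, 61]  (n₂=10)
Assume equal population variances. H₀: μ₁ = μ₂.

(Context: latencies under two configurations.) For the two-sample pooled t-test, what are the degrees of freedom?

df = n₁ + n₂ − 2 = 21 + 10 − 2 = 29

degrees of freedom = 29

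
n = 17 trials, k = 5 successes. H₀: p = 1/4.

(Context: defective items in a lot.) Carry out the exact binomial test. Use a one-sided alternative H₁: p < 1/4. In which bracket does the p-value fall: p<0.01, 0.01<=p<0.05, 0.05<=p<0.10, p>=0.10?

Exact binomial: n=17, k=5, p₀=1/4=0.2500
P(X≤5) from Σ C(n,i)·p₀^i·(1−p₀)^(n−i)
p-value (one-sided, H₁ less) = 0.76531
→ bracket: p>=0.10

p-value bracket: p>=0.10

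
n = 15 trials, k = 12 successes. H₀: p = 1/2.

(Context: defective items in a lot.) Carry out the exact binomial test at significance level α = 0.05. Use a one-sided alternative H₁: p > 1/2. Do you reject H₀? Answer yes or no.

reject H₀: yes

Exact binomial: n=15, k=12, p₀=1/2=0.5000
P(X≥12) from Σ C(n,i)·p₀^i·(1−p₀)^(n−i)
p-value (one-sided, H₁ greater) = 0.01758
At α=0.05: p < α → reject H₀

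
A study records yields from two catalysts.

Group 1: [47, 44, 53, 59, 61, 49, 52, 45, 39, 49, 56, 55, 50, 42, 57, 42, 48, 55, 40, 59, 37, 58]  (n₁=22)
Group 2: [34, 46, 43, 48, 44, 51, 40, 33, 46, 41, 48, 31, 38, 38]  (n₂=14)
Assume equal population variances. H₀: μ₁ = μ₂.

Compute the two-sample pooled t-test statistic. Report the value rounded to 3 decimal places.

test statistic = 3.591

x̄₁=49.864, s₁=7.200, n₁=22
x̄₂=41.500, s₂=6.136, n₂=14
s_p² = [21·7.200² + 13·6.136²]/34 = 46.4144
SE = √(s_p²·(1/22+1/14)) = 2.3292
t = (49.864−41.500)/2.3292 = 3.5908
df = 34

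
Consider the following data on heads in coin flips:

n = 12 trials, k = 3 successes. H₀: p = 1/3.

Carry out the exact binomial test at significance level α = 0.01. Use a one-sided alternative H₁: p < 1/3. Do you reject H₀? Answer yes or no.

reject H₀: no

Exact binomial: n=12, k=3, p₀=1/3=0.3333
P(X≤3) from Σ C(n,i)·p₀^i·(1−p₀)^(n−i)
p-value (one-sided, H₁ less) = 0.39307
At α=0.01: p ≥ α → fail to reject H₀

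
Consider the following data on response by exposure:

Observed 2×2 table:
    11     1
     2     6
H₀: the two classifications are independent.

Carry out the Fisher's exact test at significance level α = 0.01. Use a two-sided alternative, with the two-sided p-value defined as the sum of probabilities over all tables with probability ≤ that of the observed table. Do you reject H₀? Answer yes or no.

reject H₀: yes

Margins: r₁=12, r₂=8, c₁=13, c₂=7, n=20
p_obs = C(12,11)·C(8,2)/C(20,13); sum pmf over tables with pmf ≤ p_obs
p-value (two-sided) = 0.00444
At α=0.01: p < α → reject H₀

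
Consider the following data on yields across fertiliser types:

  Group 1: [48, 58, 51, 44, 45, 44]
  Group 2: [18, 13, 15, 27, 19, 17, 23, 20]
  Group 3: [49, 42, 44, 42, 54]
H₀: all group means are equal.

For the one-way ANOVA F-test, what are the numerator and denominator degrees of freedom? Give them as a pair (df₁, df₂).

degrees of freedom = [2, 16]

k = 3 groups, N = 19 total
df = (k−1, N−k) = (3−1, 19−3) = (2, 16)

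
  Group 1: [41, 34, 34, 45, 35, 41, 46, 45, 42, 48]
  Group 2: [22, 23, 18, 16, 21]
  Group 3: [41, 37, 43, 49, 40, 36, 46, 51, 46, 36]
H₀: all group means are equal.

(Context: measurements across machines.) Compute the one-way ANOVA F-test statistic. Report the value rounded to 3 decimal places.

test statistic = 39.111

Group means [41.10, 20.00, 42.50], grand mean 37.440
SSB = Σnᵢ(x̄ᵢ−x̄)² = 1910.760; SSW = ΣΣ(x−x̄ᵢ)² = 537.400
MSB = 1910.760/2 = 955.3800; MSW = 537.400/22 = 24.4273
F = MSB/MSW = 39.1112
df = (2, 22)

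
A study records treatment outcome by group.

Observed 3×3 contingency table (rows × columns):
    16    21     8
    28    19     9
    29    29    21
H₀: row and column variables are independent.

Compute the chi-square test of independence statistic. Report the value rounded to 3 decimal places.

Row totals [45, 56, 79], col totals [73, 69, 38], n=180
χ² = (16−18.25)²/18.25 + (21−17.25)²/17.25 + (8−9.50)²/9.50 + (28−22.71)²/22.71 + (19−21.47)²/21.47 + (9−11.82)²/11.82 + (29−32.04)²/32.04 + (29−30.28)²/30.28 + (21−16.68)²/16.68 = 4.9811
df = 4

test statistic = 4.981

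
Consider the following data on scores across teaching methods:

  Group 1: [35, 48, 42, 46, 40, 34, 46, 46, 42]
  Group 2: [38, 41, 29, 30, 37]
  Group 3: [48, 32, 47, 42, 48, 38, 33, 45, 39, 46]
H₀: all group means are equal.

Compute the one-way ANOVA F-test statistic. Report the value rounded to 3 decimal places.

test statistic = 3.149

Group means [42.11, 35.00, 41.80], grand mean 40.500
SSB = Σnᵢ(x̄ᵢ−x̄)² = 191.511; SSW = ΣΣ(x−x̄ᵢ)² = 638.489
MSB = 191.511/2 = 95.7556; MSW = 638.489/21 = 30.4042
F = MSB/MSW = 3.1494
df = (2, 21)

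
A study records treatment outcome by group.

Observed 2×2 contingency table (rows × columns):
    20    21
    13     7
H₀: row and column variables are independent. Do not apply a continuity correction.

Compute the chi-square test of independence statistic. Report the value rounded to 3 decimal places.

Row totals [41, 20], col totals [33, 28], n=61
χ² = (20−22.18)²/22.18 + (21−18.82)²/18.82 + (13−10.82)²/10.82 + (7−9.18)²/9.18 = 1.4241
df = 1

test statistic = 1.424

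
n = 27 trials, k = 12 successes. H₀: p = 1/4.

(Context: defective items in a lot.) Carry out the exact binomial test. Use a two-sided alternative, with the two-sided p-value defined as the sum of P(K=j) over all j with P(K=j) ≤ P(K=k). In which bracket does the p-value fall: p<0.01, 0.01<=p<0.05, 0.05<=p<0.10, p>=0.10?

Exact binomial: n=27, k=12, p₀=1/4=0.2500
P(X=j) = C(n,j)·p₀^j·(1−p₀)^(n−j); p = Σ P(X=j) over j with P(X=j) ≤ P(X=12)
p-value (two-sided) = 0.02586
→ bracket: 0.01<=p<0.05

p-value bracket: 0.01<=p<0.05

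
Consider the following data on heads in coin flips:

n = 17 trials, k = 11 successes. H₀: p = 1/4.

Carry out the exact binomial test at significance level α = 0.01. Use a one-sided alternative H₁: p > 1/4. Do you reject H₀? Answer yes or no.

Exact binomial: n=17, k=11, p₀=1/4=0.2500
P(X≥11) from Σ C(n,i)·p₀^i·(1−p₀)^(n−i)
p-value (one-sided, H₁ greater) = 0.00063
At α=0.01: p < α → reject H₀

reject H₀: yes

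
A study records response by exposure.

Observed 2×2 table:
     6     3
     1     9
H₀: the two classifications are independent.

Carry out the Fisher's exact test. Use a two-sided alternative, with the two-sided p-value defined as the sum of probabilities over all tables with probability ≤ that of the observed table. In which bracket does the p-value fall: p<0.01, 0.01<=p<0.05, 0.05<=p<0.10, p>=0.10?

p-value bracket: 0.01<=p<0.05

Margins: r₁=9, r₂=10, c₁=7, c₂=12, n=19
p_obs = C(9,6)·C(10,1)/C(19,7); sum pmf over tables with pmf ≤ p_obs
p-value (two-sided) = 0.01977
→ bracket: 0.01<=p<0.05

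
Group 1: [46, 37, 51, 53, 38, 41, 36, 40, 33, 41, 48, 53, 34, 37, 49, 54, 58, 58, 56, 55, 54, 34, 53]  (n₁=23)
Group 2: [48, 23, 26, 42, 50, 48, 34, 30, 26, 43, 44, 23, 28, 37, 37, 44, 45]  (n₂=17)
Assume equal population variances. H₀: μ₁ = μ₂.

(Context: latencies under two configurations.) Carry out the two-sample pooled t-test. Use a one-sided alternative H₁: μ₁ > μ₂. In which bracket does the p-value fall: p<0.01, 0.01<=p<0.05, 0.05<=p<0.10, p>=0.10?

x̄₁=46.043, s₁=8.663, n₁=23
x̄₂=36.941, s₂=9.377, n₂=17
s_p² = [22·8.663² + 16·9.377²]/38 = 80.4710
SE = √(s_p²·(1/23+1/17)) = 2.8692
t = (46.043−36.941)/2.8692 = 3.1724
df = 38
p-value (one-sided, H₁ greater) = 0.00149
→ bracket: p<0.01

p-value bracket: p<0.01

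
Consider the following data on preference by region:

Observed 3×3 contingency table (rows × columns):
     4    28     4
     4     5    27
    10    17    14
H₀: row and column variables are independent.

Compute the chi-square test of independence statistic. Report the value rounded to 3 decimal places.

Row totals [36, 36, 41], col totals [18, 50, 45], n=113
χ² = (4−5.73)²/5.73 + (28−15.93)²/15.93 + (4−14.34)²/14.34 + (4−5.73)²/5.73 + (5−15.93)²/15.93 + (27−14.34)²/14.34 + (10−6.53)²/6.53 + (17−18.14)²/18.14 + (14−16.33)²/16.33 = 38.5798
df = 4

test statistic = 38.580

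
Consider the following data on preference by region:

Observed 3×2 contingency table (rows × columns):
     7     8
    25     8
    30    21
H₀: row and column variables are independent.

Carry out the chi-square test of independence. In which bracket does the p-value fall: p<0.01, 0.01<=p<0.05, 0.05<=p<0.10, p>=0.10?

p-value bracket: p>=0.10

Row totals [15, 33, 51], col totals [62, 37], n=99
χ² = (7−9.39)²/9.39 + (8−5.61)²/5.61 + (25−20.67)²/20.67 + (8−12.33)²/12.33 + (30−31.94)²/31.94 + (21−19.06)²/19.06 = 4.3786
df = 2
p-value (upper-tail) = 0.11200
→ bracket: p>=0.10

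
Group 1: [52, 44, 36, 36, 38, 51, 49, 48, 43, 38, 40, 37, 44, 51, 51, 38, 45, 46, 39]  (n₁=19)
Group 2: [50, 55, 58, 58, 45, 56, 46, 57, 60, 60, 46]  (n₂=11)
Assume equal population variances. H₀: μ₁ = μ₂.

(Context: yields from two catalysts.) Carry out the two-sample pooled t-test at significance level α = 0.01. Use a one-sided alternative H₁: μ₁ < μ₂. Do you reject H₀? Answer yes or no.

reject H₀: yes

x̄₁=43.474, s₁=5.670, n₁=19
x̄₂=53.727, s₂=5.850, n₂=11
s_p² = [18·5.670² + 10·5.850²]/28 = 32.8900
SE = √(s_p²·(1/19+1/11)) = 2.1728
t = (43.474−53.727)/2.1728 = -4.7191
df = 28
p-value (one-sided, H₁ less) = 0.00003
At α=0.01: p < α → reject H₀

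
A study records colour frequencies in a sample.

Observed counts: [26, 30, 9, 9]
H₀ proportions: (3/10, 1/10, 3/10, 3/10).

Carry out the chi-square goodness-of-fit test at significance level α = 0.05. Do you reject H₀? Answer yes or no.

n = 74; E_i = n·p_i = [22.20, 7.40, 22.20, 22.20]
χ² = (26−22.20)²/22.20 + (30−7.40)²/7.40 + (9−22.20)²/22.20 + (9−22.20)²/22.20 = 85.3694
df = 3
p-value (upper-tail) = 0.00000
At α=0.05: p < α → reject H₀

reject H₀: yes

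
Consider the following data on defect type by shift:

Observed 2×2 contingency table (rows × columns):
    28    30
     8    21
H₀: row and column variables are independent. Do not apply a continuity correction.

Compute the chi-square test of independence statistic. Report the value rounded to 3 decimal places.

test statistic = 3.412

Row totals [58, 29], col totals [36, 51], n=87
χ² = (28−24.00)²/24.00 + (30−34.00)²/34.00 + (8−12.00)²/12.00 + (21−17.00)²/17.00 = 3.4118
df = 1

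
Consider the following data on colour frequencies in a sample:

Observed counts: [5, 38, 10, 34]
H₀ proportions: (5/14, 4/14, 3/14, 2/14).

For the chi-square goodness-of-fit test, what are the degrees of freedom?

degrees of freedom = 3

df = k − 1 = 4 − 1 = 3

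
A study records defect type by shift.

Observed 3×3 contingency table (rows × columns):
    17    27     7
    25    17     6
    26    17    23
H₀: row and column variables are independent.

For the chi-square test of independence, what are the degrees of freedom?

df = (r−1)(c−1) = (3−1)·(3−1) = 4

degrees of freedom = 4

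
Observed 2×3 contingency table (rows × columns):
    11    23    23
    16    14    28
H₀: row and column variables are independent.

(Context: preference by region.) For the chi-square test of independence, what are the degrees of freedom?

df = (r−1)(c−1) = (2−1)·(3−1) = 2

degrees of freedom = 2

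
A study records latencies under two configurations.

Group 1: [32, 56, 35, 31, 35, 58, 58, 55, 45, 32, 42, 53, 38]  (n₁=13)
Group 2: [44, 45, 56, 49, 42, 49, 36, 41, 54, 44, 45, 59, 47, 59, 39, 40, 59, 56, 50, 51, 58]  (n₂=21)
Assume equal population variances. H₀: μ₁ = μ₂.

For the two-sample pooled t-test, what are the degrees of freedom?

degrees of freedom = 32

df = n₁ + n₂ − 2 = 13 + 21 − 2 = 32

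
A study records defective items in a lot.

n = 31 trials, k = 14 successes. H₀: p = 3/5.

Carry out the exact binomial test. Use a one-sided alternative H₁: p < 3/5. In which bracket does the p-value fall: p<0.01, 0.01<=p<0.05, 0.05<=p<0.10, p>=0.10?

p-value bracket: 0.05<=p<0.10

Exact binomial: n=31, k=14, p₀=3/5=0.6000
P(X≤14) from Σ C(n,i)·p₀^i·(1−p₀)^(n−i)
p-value (one-sided, H₁ less) = 0.06769
→ bracket: 0.05<=p<0.10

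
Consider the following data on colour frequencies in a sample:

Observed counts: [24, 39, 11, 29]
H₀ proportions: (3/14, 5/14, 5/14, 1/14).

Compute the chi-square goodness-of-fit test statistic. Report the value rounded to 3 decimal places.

test statistic = 82.045

n = 103; E_i = n·p_i = [22.07, 36.79, 36.79, 7.36]
χ² = (24−22.07)²/22.07 + (39−36.79)²/36.79 + (11−36.79)²/36.79 + (29−7.36)²/7.36 = 82.0447
df = 3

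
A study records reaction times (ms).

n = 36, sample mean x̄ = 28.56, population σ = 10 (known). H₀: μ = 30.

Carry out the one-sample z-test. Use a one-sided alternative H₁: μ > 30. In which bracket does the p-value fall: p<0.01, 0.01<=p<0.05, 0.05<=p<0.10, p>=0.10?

p-value bracket: p>=0.10

SE = σ/√n = 10/√36 = 1.6667
z = (x̄−μ₀)/SE = (28.56−30)/1.6667 = -0.8640
p-value (one-sided, H₁ greater) = 0.80621
→ bracket: p>=0.10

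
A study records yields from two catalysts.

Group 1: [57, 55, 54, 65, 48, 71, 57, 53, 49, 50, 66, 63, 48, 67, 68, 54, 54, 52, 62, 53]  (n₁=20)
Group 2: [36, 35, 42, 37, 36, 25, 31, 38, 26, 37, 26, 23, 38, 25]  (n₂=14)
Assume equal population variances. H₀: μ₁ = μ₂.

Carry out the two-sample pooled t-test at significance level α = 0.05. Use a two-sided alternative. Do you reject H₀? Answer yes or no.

reject H₀: yes

x̄₁=57.300, s₁=7.197, n₁=20
x̄₂=32.500, s₂=6.273, n₂=14
s_p² = [19·7.197² + 13·6.273²]/32 = 46.7406
SE = √(s_p²·(1/20+1/14)) = 2.3824
t = (57.300−32.500)/2.3824 = 10.4098
df = 32
p-value (two-sided) = 0.00000
At α=0.05: p < α → reject H₀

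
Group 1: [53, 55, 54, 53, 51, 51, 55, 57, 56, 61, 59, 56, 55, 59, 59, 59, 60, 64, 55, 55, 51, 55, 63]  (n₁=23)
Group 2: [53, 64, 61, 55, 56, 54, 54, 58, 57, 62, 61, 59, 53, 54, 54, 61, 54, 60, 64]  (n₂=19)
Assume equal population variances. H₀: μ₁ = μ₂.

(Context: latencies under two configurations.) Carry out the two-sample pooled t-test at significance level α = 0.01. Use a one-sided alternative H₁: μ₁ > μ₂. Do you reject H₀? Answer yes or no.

x̄₁=56.348, s₁=3.638, n₁=23
x̄₂=57.579, s₂=3.805, n₂=19
s_p² = [22·3.638² + 18·3.805²]/40 = 13.7962
SE = √(s_p²·(1/23+1/19)) = 1.1515
t = (56.348−57.579)/1.1515 = -1.0691
df = 40
p-value (one-sided, H₁ greater) = 0.85429
At α=0.01: p ≥ α → fail to reject H₀

reject H₀: no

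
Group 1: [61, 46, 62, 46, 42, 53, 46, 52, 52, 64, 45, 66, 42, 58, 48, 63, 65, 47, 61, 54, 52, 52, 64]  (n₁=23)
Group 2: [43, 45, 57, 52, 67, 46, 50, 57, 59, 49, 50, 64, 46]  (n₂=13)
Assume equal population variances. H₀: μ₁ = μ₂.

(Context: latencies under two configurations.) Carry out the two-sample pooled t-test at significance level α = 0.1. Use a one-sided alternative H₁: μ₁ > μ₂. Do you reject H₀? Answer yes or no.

x̄₁=53.957, s₁=7.940, n₁=23
x̄₂=52.692, s₂=7.532, n₂=13
s_p² = [22·7.940² + 12·7.532²]/34 = 60.8155
SE = √(s_p²·(1/23+1/13)) = 2.7060
t = (53.957−52.692)/2.7060 = 0.4672
df = 34
p-value (one-sided, H₁ greater) = 0.32167
At α=0.1: p ≥ α → fail to reject H₀

reject H₀: no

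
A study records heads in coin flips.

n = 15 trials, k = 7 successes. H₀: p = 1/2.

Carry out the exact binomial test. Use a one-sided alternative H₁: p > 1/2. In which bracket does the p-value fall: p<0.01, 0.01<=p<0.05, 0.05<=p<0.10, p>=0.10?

p-value bracket: p>=0.10

Exact binomial: n=15, k=7, p₀=1/2=0.5000
P(X≥7) from Σ C(n,i)·p₀^i·(1−p₀)^(n−i)
p-value (one-sided, H₁ greater) = 0.69638
→ bracket: p>=0.10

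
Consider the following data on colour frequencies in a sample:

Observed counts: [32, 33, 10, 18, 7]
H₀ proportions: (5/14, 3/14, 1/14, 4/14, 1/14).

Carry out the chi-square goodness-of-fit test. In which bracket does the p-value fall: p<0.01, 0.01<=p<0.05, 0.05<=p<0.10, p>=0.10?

p-value bracket: 0.01<=p<0.05

n = 100; E_i = n·p_i = [35.71, 21.43, 7.14, 28.57, 7.14]
χ² = (32−35.71)²/35.71 + (33−21.43)²/21.43 + (10−7.14)²/7.14 + (18−28.57)²/28.57 + (7−7.14)²/7.14 = 11.6920
df = 4
p-value (upper-tail) = 0.01979
→ bracket: 0.01<=p<0.05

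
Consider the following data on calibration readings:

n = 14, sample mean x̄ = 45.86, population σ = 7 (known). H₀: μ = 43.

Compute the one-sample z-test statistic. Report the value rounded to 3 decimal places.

test statistic = 1.529

SE = σ/√n = 7/√14 = 1.8708
z = (x̄−μ₀)/SE = (45.86−43)/1.8708 = 1.5287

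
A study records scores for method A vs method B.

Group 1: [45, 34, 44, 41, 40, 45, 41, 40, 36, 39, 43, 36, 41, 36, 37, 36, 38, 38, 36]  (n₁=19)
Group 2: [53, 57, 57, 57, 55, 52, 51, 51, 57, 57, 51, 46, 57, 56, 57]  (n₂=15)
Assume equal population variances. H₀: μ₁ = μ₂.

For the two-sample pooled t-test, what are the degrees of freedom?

df = n₁ + n₂ − 2 = 19 + 15 − 2 = 32

degrees of freedom = 32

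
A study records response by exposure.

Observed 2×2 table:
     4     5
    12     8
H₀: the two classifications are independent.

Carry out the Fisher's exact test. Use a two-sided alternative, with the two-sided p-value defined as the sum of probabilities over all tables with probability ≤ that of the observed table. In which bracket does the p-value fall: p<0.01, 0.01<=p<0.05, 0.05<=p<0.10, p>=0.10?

p-value bracket: p>=0.10

Margins: r₁=9, r₂=20, c₁=16, c₂=13, n=29
p_obs = C(9,4)·C(20,12)/C(29,16); sum pmf over tables with pmf ≤ p_obs
p-value (two-sided) = 0.68816
→ bracket: p>=0.10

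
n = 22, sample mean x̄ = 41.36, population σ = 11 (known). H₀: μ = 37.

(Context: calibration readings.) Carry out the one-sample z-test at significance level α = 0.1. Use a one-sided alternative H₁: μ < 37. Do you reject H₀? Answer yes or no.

reject H₀: no

SE = σ/√n = 11/√22 = 2.3452
z = (x̄−μ₀)/SE = (41.36−37)/2.3452 = 1.8591
p-value (one-sided, H₁ less) = 0.96849
At α=0.1: p ≥ α → fail to reject H₀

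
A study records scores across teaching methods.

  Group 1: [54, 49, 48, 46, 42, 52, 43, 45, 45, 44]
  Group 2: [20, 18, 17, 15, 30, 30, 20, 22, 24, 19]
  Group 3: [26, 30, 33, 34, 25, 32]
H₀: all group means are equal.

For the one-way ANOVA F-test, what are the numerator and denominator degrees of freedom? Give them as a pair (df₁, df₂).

degrees of freedom = [2, 23]

k = 3 groups, N = 26 total
df = (k−1, N−k) = (3−1, 26−3) = (2, 23)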